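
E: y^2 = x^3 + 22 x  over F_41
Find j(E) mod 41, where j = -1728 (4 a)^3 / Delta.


Delta = -16(4 a^3 + 27 b^2) mod 41 = 30
-1728 * (4 a)^3 = -1728 * (4*22)^3 mod 41 = 16
j = 16 * 30^(-1) mod 41 = 6

j = 6 (mod 41)


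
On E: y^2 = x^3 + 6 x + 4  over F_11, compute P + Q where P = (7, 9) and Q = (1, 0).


P != Q, so use the chord formula.
s = (y2 - y1) / (x2 - x1) = (2) / (5) mod 11 = 7
x3 = s^2 - x1 - x2 mod 11 = 7^2 - 7 - 1 = 8
y3 = s (x1 - x3) - y1 mod 11 = 7 * (7 - 8) - 9 = 6

P + Q = (8, 6)


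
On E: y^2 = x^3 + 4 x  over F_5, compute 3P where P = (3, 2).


k = 3 = 11_2 (binary, LSB first: 11)
Double-and-add from P = (3, 2):
  bit 0 = 1: acc = O + (3, 2) = (3, 2)
  bit 1 = 1: acc = (3, 2) + (0, 0) = (3, 3)

3P = (3, 3)


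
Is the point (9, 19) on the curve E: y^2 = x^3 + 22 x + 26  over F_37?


Check whether y^2 = x^3 + 22 x + 26 (mod 37) for (x, y) = (9, 19).
LHS: y^2 = 19^2 mod 37 = 28
RHS: x^3 + 22 x + 26 = 9^3 + 22*9 + 26 mod 37 = 28
LHS = RHS

Yes, on the curve


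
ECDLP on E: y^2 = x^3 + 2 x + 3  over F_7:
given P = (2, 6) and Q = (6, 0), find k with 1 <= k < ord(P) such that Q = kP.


Enumerate multiples of P until we hit Q = (6, 0):
  1P = (2, 6)
  2P = (3, 1)
  3P = (6, 0)
Match found at i = 3.

k = 3


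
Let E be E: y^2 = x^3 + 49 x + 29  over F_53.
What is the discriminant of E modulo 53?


4 a^3 + 27 b^2 = 4*49^3 + 27*29^2 = 470596 + 22707 = 493303
Delta = -16 * (493303) = -7892848
Delta mod 53 = 18

Delta = 18 (mod 53)


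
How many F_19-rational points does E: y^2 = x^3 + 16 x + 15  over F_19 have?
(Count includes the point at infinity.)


For each x in F_19, count y with y^2 = x^3 + 16 x + 15 mod 19:
  x = 2: RHS = 17, y in [6, 13]  -> 2 point(s)
  x = 5: RHS = 11, y in [7, 12]  -> 2 point(s)
  x = 6: RHS = 4, y in [2, 17]  -> 2 point(s)
  x = 8: RHS = 9, y in [3, 16]  -> 2 point(s)
  x = 10: RHS = 16, y in [4, 15]  -> 2 point(s)
  x = 12: RHS = 16, y in [4, 15]  -> 2 point(s)
  x = 13: RHS = 7, y in [8, 11]  -> 2 point(s)
  x = 14: RHS = 0, y in [0]  -> 1 point(s)
  x = 15: RHS = 1, y in [1, 18]  -> 2 point(s)
  x = 16: RHS = 16, y in [4, 15]  -> 2 point(s)
  x = 18: RHS = 17, y in [6, 13]  -> 2 point(s)
Affine points: 21. Add the point at infinity: total = 22.

#E(F_19) = 22


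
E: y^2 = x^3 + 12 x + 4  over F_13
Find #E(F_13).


For each x in F_13, count y with y^2 = x^3 + 12 x + 4 mod 13:
  x = 0: RHS = 4, y in [2, 11]  -> 2 point(s)
  x = 1: RHS = 4, y in [2, 11]  -> 2 point(s)
  x = 2: RHS = 10, y in [6, 7]  -> 2 point(s)
  x = 4: RHS = 12, y in [5, 8]  -> 2 point(s)
  x = 8: RHS = 1, y in [1, 12]  -> 2 point(s)
  x = 9: RHS = 9, y in [3, 10]  -> 2 point(s)
  x = 12: RHS = 4, y in [2, 11]  -> 2 point(s)
Affine points: 14. Add the point at infinity: total = 15.

#E(F_13) = 15


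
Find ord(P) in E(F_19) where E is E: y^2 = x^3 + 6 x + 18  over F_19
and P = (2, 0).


Compute successive multiples of P until we hit O:
  1P = (2, 0)
  2P = O

ord(P) = 2


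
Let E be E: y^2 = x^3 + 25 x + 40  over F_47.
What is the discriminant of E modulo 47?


4 a^3 + 27 b^2 = 4*25^3 + 27*40^2 = 62500 + 43200 = 105700
Delta = -16 * (105700) = -1691200
Delta mod 47 = 1

Delta = 1 (mod 47)


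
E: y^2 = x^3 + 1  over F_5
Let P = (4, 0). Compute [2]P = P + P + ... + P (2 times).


k = 2 = 10_2 (binary, LSB first: 01)
Double-and-add from P = (4, 0):
  bit 0 = 0: acc unchanged = O
  bit 1 = 1: acc = O + O = O

2P = O


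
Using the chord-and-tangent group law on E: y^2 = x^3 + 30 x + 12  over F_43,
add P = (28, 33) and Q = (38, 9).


P != Q, so use the chord formula.
s = (y2 - y1) / (x2 - x1) = (19) / (10) mod 43 = 32
x3 = s^2 - x1 - x2 mod 43 = 32^2 - 28 - 38 = 12
y3 = s (x1 - x3) - y1 mod 43 = 32 * (28 - 12) - 33 = 6

P + Q = (12, 6)


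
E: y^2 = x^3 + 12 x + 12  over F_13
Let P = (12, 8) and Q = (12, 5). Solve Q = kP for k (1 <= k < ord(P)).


Enumerate multiples of P until we hit Q = (12, 5):
  1P = (12, 8)
  2P = (1, 8)
  3P = (0, 5)
  4P = (10, 12)
  5P = (8, 10)
  6P = (3, 7)
  7P = (7, 7)
  8P = (6, 1)
  9P = (9, 2)
  10P = (9, 11)
  11P = (6, 12)
  12P = (7, 6)
  13P = (3, 6)
  14P = (8, 3)
  15P = (10, 1)
  16P = (0, 8)
  17P = (1, 5)
  18P = (12, 5)
Match found at i = 18.

k = 18


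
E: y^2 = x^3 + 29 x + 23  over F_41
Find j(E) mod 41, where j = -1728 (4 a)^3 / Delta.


Delta = -16(4 a^3 + 27 b^2) mod 41 = 21
-1728 * (4 a)^3 = -1728 * (4*29)^3 mod 41 = 8
j = 8 * 21^(-1) mod 41 = 16

j = 16 (mod 41)


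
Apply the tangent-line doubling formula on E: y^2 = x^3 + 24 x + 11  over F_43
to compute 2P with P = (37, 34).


Doubling: s = (3 x1^2 + a) / (2 y1)
s = (3*37^2 + 24) / (2*34) mod 43 = 7
x3 = s^2 - 2 x1 mod 43 = 7^2 - 2*37 = 18
y3 = s (x1 - x3) - y1 mod 43 = 7 * (37 - 18) - 34 = 13

2P = (18, 13)


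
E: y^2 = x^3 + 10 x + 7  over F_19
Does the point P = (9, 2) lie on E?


Check whether y^2 = x^3 + 10 x + 7 (mod 19) for (x, y) = (9, 2).
LHS: y^2 = 2^2 mod 19 = 4
RHS: x^3 + 10 x + 7 = 9^3 + 10*9 + 7 mod 19 = 9
LHS != RHS

No, not on the curve


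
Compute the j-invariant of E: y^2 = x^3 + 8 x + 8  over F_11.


Delta = -16(4 a^3 + 27 b^2) mod 11 = 7
-1728 * (4 a)^3 = -1728 * (4*8)^3 mod 11 = 1
j = 1 * 7^(-1) mod 11 = 8

j = 8 (mod 11)


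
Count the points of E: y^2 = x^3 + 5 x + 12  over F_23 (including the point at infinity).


For each x in F_23, count y with y^2 = x^3 + 5 x + 12 mod 23:
  x = 0: RHS = 12, y in [9, 14]  -> 2 point(s)
  x = 1: RHS = 18, y in [8, 15]  -> 2 point(s)
  x = 3: RHS = 8, y in [10, 13]  -> 2 point(s)
  x = 4: RHS = 4, y in [2, 21]  -> 2 point(s)
  x = 5: RHS = 1, y in [1, 22]  -> 2 point(s)
  x = 8: RHS = 12, y in [9, 14]  -> 2 point(s)
  x = 9: RHS = 4, y in [2, 21]  -> 2 point(s)
  x = 10: RHS = 4, y in [2, 21]  -> 2 point(s)
  x = 11: RHS = 18, y in [8, 15]  -> 2 point(s)
  x = 12: RHS = 6, y in [11, 12]  -> 2 point(s)
  x = 15: RHS = 12, y in [9, 14]  -> 2 point(s)
  x = 16: RHS = 2, y in [5, 18]  -> 2 point(s)
  x = 18: RHS = 0, y in [0]  -> 1 point(s)
  x = 20: RHS = 16, y in [4, 19]  -> 2 point(s)
  x = 22: RHS = 6, y in [11, 12]  -> 2 point(s)
Affine points: 29. Add the point at infinity: total = 30.

#E(F_23) = 30


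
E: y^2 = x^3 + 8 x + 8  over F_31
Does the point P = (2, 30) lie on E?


Check whether y^2 = x^3 + 8 x + 8 (mod 31) for (x, y) = (2, 30).
LHS: y^2 = 30^2 mod 31 = 1
RHS: x^3 + 8 x + 8 = 2^3 + 8*2 + 8 mod 31 = 1
LHS = RHS

Yes, on the curve


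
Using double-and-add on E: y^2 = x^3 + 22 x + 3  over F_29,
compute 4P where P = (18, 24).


k = 4 = 100_2 (binary, LSB first: 001)
Double-and-add from P = (18, 24):
  bit 0 = 0: acc unchanged = O
  bit 1 = 0: acc unchanged = O
  bit 2 = 1: acc = O + (18, 24) = (18, 24)

4P = (18, 24)


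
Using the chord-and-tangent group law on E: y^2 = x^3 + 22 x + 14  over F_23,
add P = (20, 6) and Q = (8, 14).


P != Q, so use the chord formula.
s = (y2 - y1) / (x2 - x1) = (8) / (11) mod 23 = 7
x3 = s^2 - x1 - x2 mod 23 = 7^2 - 20 - 8 = 21
y3 = s (x1 - x3) - y1 mod 23 = 7 * (20 - 21) - 6 = 10

P + Q = (21, 10)


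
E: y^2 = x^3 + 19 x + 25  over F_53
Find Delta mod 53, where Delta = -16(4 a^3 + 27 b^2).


4 a^3 + 27 b^2 = 4*19^3 + 27*25^2 = 27436 + 16875 = 44311
Delta = -16 * (44311) = -708976
Delta mod 53 = 5

Delta = 5 (mod 53)


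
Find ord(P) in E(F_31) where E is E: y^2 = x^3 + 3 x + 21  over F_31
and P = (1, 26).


Compute successive multiples of P until we hit O:
  1P = (1, 26)
  2P = (12, 24)
  3P = (27, 21)
  4P = (4, 2)
  5P = (28, 4)
  6P = (9, 23)
  7P = (10, 20)
  8P = (17, 26)
  ... (continuing to 34P)
  34P = O

ord(P) = 34


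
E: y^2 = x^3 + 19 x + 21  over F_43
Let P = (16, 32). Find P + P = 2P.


Doubling: s = (3 x1^2 + a) / (2 y1)
s = (3*16^2 + 19) / (2*32) mod 43 = 17
x3 = s^2 - 2 x1 mod 43 = 17^2 - 2*16 = 42
y3 = s (x1 - x3) - y1 mod 43 = 17 * (16 - 42) - 32 = 42

2P = (42, 42)


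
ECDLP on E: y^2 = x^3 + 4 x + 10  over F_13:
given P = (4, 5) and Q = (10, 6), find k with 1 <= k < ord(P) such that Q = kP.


Enumerate multiples of P until we hit Q = (10, 6):
  1P = (4, 5)
  2P = (5, 8)
  3P = (0, 7)
  4P = (6, 9)
  5P = (7, 2)
  6P = (3, 7)
  7P = (10, 7)
  8P = (2, 0)
  9P = (10, 6)
Match found at i = 9.

k = 9


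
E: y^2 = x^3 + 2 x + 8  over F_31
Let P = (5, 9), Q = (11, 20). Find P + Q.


P != Q, so use the chord formula.
s = (y2 - y1) / (x2 - x1) = (11) / (6) mod 31 = 7
x3 = s^2 - x1 - x2 mod 31 = 7^2 - 5 - 11 = 2
y3 = s (x1 - x3) - y1 mod 31 = 7 * (5 - 2) - 9 = 12

P + Q = (2, 12)


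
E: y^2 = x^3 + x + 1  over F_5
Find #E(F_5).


For each x in F_5, count y with y^2 = x^3 + 1 x + 1 mod 5:
  x = 0: RHS = 1, y in [1, 4]  -> 2 point(s)
  x = 2: RHS = 1, y in [1, 4]  -> 2 point(s)
  x = 3: RHS = 1, y in [1, 4]  -> 2 point(s)
  x = 4: RHS = 4, y in [2, 3]  -> 2 point(s)
Affine points: 8. Add the point at infinity: total = 9.

#E(F_5) = 9


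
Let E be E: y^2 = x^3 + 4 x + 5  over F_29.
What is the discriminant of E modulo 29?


4 a^3 + 27 b^2 = 4*4^3 + 27*5^2 = 256 + 675 = 931
Delta = -16 * (931) = -14896
Delta mod 29 = 10

Delta = 10 (mod 29)


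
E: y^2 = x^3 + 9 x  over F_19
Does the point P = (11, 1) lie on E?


Check whether y^2 = x^3 + 9 x + 0 (mod 19) for (x, y) = (11, 1).
LHS: y^2 = 1^2 mod 19 = 1
RHS: x^3 + 9 x + 0 = 11^3 + 9*11 + 0 mod 19 = 5
LHS != RHS

No, not on the curve


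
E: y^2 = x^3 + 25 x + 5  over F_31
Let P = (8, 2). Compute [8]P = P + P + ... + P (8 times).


k = 8 = 1000_2 (binary, LSB first: 0001)
Double-and-add from P = (8, 2):
  bit 0 = 0: acc unchanged = O
  bit 1 = 0: acc unchanged = O
  bit 2 = 0: acc unchanged = O
  bit 3 = 1: acc = O + (5, 21) = (5, 21)

8P = (5, 21)


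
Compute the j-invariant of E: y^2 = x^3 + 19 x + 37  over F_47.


Delta = -16(4 a^3 + 27 b^2) mod 47 = 44
-1728 * (4 a)^3 = -1728 * (4*19)^3 mod 47 = 3
j = 3 * 44^(-1) mod 47 = 46

j = 46 (mod 47)


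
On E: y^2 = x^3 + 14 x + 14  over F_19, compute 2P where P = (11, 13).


Doubling: s = (3 x1^2 + a) / (2 y1)
s = (3*11^2 + 14) / (2*13) mod 19 = 5
x3 = s^2 - 2 x1 mod 19 = 5^2 - 2*11 = 3
y3 = s (x1 - x3) - y1 mod 19 = 5 * (11 - 3) - 13 = 8

2P = (3, 8)


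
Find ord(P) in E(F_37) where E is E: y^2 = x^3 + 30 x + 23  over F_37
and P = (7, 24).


Compute successive multiples of P until we hit O:
  1P = (7, 24)
  2P = (22, 34)
  3P = (29, 23)
  4P = (26, 29)
  5P = (30, 5)
  6P = (16, 14)
  7P = (23, 2)
  8P = (6, 7)
  ... (continuing to 30P)
  30P = O

ord(P) = 30


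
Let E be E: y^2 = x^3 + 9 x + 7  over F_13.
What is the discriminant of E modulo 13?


4 a^3 + 27 b^2 = 4*9^3 + 27*7^2 = 2916 + 1323 = 4239
Delta = -16 * (4239) = -67824
Delta mod 13 = 10

Delta = 10 (mod 13)


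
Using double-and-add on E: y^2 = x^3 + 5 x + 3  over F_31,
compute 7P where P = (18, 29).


k = 7 = 111_2 (binary, LSB first: 111)
Double-and-add from P = (18, 29):
  bit 0 = 1: acc = O + (18, 29) = (18, 29)
  bit 1 = 1: acc = (18, 29) + (11, 5) = (3, 18)
  bit 2 = 1: acc = (3, 18) + (29, 27) = (1, 28)

7P = (1, 28)


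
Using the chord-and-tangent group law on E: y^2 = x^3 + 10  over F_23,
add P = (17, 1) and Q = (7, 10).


P != Q, so use the chord formula.
s = (y2 - y1) / (x2 - x1) = (9) / (13) mod 23 = 6
x3 = s^2 - x1 - x2 mod 23 = 6^2 - 17 - 7 = 12
y3 = s (x1 - x3) - y1 mod 23 = 6 * (17 - 12) - 1 = 6

P + Q = (12, 6)


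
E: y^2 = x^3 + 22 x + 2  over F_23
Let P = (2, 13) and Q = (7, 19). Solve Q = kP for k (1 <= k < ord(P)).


Enumerate multiples of P until we hit Q = (7, 19):
  1P = (2, 13)
  2P = (12, 4)
  3P = (22, 5)
  4P = (1, 5)
  5P = (15, 21)
  6P = (14, 15)
  7P = (0, 18)
  8P = (10, 7)
  9P = (13, 1)
  10P = (9, 3)
  11P = (7, 4)
  12P = (20, 1)
  13P = (4, 19)
  14P = (3, 7)
  15P = (8, 0)
  16P = (3, 16)
  17P = (4, 4)
  18P = (20, 22)
  19P = (7, 19)
Match found at i = 19.

k = 19


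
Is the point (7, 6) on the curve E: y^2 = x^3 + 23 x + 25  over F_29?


Check whether y^2 = x^3 + 23 x + 25 (mod 29) for (x, y) = (7, 6).
LHS: y^2 = 6^2 mod 29 = 7
RHS: x^3 + 23 x + 25 = 7^3 + 23*7 + 25 mod 29 = 7
LHS = RHS

Yes, on the curve


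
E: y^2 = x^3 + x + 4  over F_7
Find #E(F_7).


For each x in F_7, count y with y^2 = x^3 + 1 x + 4 mod 7:
  x = 0: RHS = 4, y in [2, 5]  -> 2 point(s)
  x = 2: RHS = 0, y in [0]  -> 1 point(s)
  x = 4: RHS = 2, y in [3, 4]  -> 2 point(s)
  x = 5: RHS = 1, y in [1, 6]  -> 2 point(s)
  x = 6: RHS = 2, y in [3, 4]  -> 2 point(s)
Affine points: 9. Add the point at infinity: total = 10.

#E(F_7) = 10


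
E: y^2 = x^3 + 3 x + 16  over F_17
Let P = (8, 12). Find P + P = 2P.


Doubling: s = (3 x1^2 + a) / (2 y1)
s = (3*8^2 + 3) / (2*12) mod 17 = 6
x3 = s^2 - 2 x1 mod 17 = 6^2 - 2*8 = 3
y3 = s (x1 - x3) - y1 mod 17 = 6 * (8 - 3) - 12 = 1

2P = (3, 1)


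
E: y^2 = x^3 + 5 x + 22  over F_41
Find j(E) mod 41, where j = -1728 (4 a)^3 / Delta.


Delta = -16(4 a^3 + 27 b^2) mod 41 = 7
-1728 * (4 a)^3 = -1728 * (4*5)^3 mod 41 = 11
j = 11 * 7^(-1) mod 41 = 25

j = 25 (mod 41)


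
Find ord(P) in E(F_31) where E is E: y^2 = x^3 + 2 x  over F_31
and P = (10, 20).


Compute successive multiples of P until we hit O:
  1P = (10, 20)
  2P = (16, 6)
  3P = (7, 4)
  4P = (8, 1)
  5P = (18, 28)
  6P = (4, 17)
  7P = (25, 19)
  8P = (0, 0)
  ... (continuing to 16P)
  16P = O

ord(P) = 16


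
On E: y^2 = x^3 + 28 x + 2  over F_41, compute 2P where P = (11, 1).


Doubling: s = (3 x1^2 + a) / (2 y1)
s = (3*11^2 + 28) / (2*1) mod 41 = 11
x3 = s^2 - 2 x1 mod 41 = 11^2 - 2*11 = 17
y3 = s (x1 - x3) - y1 mod 41 = 11 * (11 - 17) - 1 = 15

2P = (17, 15)


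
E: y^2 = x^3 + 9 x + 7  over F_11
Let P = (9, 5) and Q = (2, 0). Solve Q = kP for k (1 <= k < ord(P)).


Enumerate multiples of P until we hit Q = (2, 0):
  1P = (9, 5)
  2P = (5, 10)
  3P = (2, 0)
Match found at i = 3.

k = 3


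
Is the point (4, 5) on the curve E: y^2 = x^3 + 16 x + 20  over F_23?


Check whether y^2 = x^3 + 16 x + 20 (mod 23) for (x, y) = (4, 5).
LHS: y^2 = 5^2 mod 23 = 2
RHS: x^3 + 16 x + 20 = 4^3 + 16*4 + 20 mod 23 = 10
LHS != RHS

No, not on the curve


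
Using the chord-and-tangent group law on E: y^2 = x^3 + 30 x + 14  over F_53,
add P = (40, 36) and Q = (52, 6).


P != Q, so use the chord formula.
s = (y2 - y1) / (x2 - x1) = (23) / (12) mod 53 = 24
x3 = s^2 - x1 - x2 mod 53 = 24^2 - 40 - 52 = 7
y3 = s (x1 - x3) - y1 mod 53 = 24 * (40 - 7) - 36 = 14

P + Q = (7, 14)


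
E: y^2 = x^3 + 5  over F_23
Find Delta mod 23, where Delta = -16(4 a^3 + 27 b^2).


4 a^3 + 27 b^2 = 4*0^3 + 27*5^2 = 0 + 675 = 675
Delta = -16 * (675) = -10800
Delta mod 23 = 10

Delta = 10 (mod 23)


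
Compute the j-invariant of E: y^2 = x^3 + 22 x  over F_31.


Delta = -16(4 a^3 + 27 b^2) mod 31 = 1
-1728 * (4 a)^3 = -1728 * (4*22)^3 mod 31 = 23
j = 23 * 1^(-1) mod 31 = 23

j = 23 (mod 31)


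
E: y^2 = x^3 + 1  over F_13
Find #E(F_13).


For each x in F_13, count y with y^2 = x^3 + 0 x + 1 mod 13:
  x = 0: RHS = 1, y in [1, 12]  -> 2 point(s)
  x = 2: RHS = 9, y in [3, 10]  -> 2 point(s)
  x = 4: RHS = 0, y in [0]  -> 1 point(s)
  x = 5: RHS = 9, y in [3, 10]  -> 2 point(s)
  x = 6: RHS = 9, y in [3, 10]  -> 2 point(s)
  x = 10: RHS = 0, y in [0]  -> 1 point(s)
  x = 12: RHS = 0, y in [0]  -> 1 point(s)
Affine points: 11. Add the point at infinity: total = 12.

#E(F_13) = 12


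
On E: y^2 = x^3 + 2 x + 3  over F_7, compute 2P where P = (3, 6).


k = 2 = 10_2 (binary, LSB first: 01)
Double-and-add from P = (3, 6):
  bit 0 = 0: acc unchanged = O
  bit 1 = 1: acc = O + (3, 1) = (3, 1)

2P = (3, 1)


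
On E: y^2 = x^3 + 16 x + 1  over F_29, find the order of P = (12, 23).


Compute successive multiples of P until we hit O:
  1P = (12, 23)
  2P = (10, 28)
  3P = (6, 20)
  4P = (4, 10)
  5P = (17, 16)
  6P = (24, 17)
  7P = (15, 22)
  8P = (15, 7)
  ... (continuing to 15P)
  15P = O

ord(P) = 15


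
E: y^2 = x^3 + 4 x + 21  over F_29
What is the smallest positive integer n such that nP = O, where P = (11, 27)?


Compute successive multiples of P until we hit O:
  1P = (11, 27)
  2P = (6, 0)
  3P = (11, 2)
  4P = O

ord(P) = 4


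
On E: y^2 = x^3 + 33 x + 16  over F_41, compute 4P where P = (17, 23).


k = 4 = 100_2 (binary, LSB first: 001)
Double-and-add from P = (17, 23):
  bit 0 = 0: acc unchanged = O
  bit 1 = 0: acc unchanged = O
  bit 2 = 1: acc = O + (17, 23) = (17, 23)

4P = (17, 23)


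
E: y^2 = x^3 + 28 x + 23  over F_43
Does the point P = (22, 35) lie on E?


Check whether y^2 = x^3 + 28 x + 23 (mod 43) for (x, y) = (22, 35).
LHS: y^2 = 35^2 mod 43 = 21
RHS: x^3 + 28 x + 23 = 22^3 + 28*22 + 23 mod 43 = 21
LHS = RHS

Yes, on the curve


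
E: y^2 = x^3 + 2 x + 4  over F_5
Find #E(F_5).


For each x in F_5, count y with y^2 = x^3 + 2 x + 4 mod 5:
  x = 0: RHS = 4, y in [2, 3]  -> 2 point(s)
  x = 2: RHS = 1, y in [1, 4]  -> 2 point(s)
  x = 4: RHS = 1, y in [1, 4]  -> 2 point(s)
Affine points: 6. Add the point at infinity: total = 7.

#E(F_5) = 7


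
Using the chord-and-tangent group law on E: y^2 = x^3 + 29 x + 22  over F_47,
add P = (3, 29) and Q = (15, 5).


P != Q, so use the chord formula.
s = (y2 - y1) / (x2 - x1) = (23) / (12) mod 47 = 45
x3 = s^2 - x1 - x2 mod 47 = 45^2 - 3 - 15 = 33
y3 = s (x1 - x3) - y1 mod 47 = 45 * (3 - 33) - 29 = 31

P + Q = (33, 31)


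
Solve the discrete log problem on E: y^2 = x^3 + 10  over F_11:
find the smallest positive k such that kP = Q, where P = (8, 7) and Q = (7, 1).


Enumerate multiples of P until we hit Q = (7, 1):
  1P = (8, 7)
  2P = (10, 8)
  3P = (7, 10)
  4P = (5, 6)
  5P = (3, 2)
  6P = (1, 0)
  7P = (3, 9)
  8P = (5, 5)
  9P = (7, 1)
Match found at i = 9.

k = 9


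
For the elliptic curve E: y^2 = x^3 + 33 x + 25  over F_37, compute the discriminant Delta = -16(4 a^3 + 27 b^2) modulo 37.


4 a^3 + 27 b^2 = 4*33^3 + 27*25^2 = 143748 + 16875 = 160623
Delta = -16 * (160623) = -2569968
Delta mod 37 = 15

Delta = 15 (mod 37)


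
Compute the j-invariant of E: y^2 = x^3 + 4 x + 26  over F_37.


Delta = -16(4 a^3 + 27 b^2) mod 37 = 20
-1728 * (4 a)^3 = -1728 * (4*4)^3 mod 37 = 27
j = 27 * 20^(-1) mod 37 = 18

j = 18 (mod 37)


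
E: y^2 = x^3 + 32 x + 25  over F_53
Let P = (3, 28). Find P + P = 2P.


Doubling: s = (3 x1^2 + a) / (2 y1)
s = (3*3^2 + 32) / (2*28) mod 53 = 2
x3 = s^2 - 2 x1 mod 53 = 2^2 - 2*3 = 51
y3 = s (x1 - x3) - y1 mod 53 = 2 * (3 - 51) - 28 = 35

2P = (51, 35)


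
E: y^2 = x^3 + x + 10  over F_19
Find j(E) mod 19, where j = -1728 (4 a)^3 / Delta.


Delta = -16(4 a^3 + 27 b^2) mod 19 = 18
-1728 * (4 a)^3 = -1728 * (4*1)^3 mod 19 = 7
j = 7 * 18^(-1) mod 19 = 12

j = 12 (mod 19)


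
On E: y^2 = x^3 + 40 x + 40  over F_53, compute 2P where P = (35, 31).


Doubling: s = (3 x1^2 + a) / (2 y1)
s = (3*35^2 + 40) / (2*31) mod 53 = 30
x3 = s^2 - 2 x1 mod 53 = 30^2 - 2*35 = 35
y3 = s (x1 - x3) - y1 mod 53 = 30 * (35 - 35) - 31 = 22

2P = (35, 22)


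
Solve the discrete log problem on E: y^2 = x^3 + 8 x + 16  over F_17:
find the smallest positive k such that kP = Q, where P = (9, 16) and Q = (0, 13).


Enumerate multiples of P until we hit Q = (0, 13):
  1P = (9, 16)
  2P = (3, 13)
  3P = (1, 5)
  4P = (15, 14)
  5P = (12, 2)
  6P = (14, 13)
  7P = (10, 5)
  8P = (0, 4)
  9P = (6, 5)
  10P = (6, 12)
  11P = (0, 13)
Match found at i = 11.

k = 11


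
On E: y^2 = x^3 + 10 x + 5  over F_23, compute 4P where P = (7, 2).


k = 4 = 100_2 (binary, LSB first: 001)
Double-and-add from P = (7, 2):
  bit 0 = 0: acc unchanged = O
  bit 1 = 0: acc unchanged = O
  bit 2 = 1: acc = O + (16, 12) = (16, 12)

4P = (16, 12)


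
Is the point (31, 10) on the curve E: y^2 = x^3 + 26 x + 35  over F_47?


Check whether y^2 = x^3 + 26 x + 35 (mod 47) for (x, y) = (31, 10).
LHS: y^2 = 10^2 mod 47 = 6
RHS: x^3 + 26 x + 35 = 31^3 + 26*31 + 35 mod 47 = 35
LHS != RHS

No, not on the curve


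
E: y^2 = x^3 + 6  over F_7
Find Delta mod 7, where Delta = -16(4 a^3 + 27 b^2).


4 a^3 + 27 b^2 = 4*0^3 + 27*6^2 = 0 + 972 = 972
Delta = -16 * (972) = -15552
Delta mod 7 = 2

Delta = 2 (mod 7)


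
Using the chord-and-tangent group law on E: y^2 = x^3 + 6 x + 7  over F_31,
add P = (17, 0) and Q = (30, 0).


P != Q, so use the chord formula.
s = (y2 - y1) / (x2 - x1) = (0) / (13) mod 31 = 0
x3 = s^2 - x1 - x2 mod 31 = 0^2 - 17 - 30 = 15
y3 = s (x1 - x3) - y1 mod 31 = 0 * (17 - 15) - 0 = 0

P + Q = (15, 0)


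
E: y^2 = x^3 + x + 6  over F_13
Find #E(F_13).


For each x in F_13, count y with y^2 = x^3 + 1 x + 6 mod 13:
  x = 2: RHS = 3, y in [4, 9]  -> 2 point(s)
  x = 3: RHS = 10, y in [6, 7]  -> 2 point(s)
  x = 4: RHS = 9, y in [3, 10]  -> 2 point(s)
  x = 9: RHS = 3, y in [4, 9]  -> 2 point(s)
  x = 11: RHS = 9, y in [3, 10]  -> 2 point(s)
  x = 12: RHS = 4, y in [2, 11]  -> 2 point(s)
Affine points: 12. Add the point at infinity: total = 13.

#E(F_13) = 13


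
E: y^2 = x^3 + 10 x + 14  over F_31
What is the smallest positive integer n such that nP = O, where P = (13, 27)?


Compute successive multiples of P until we hit O:
  1P = (13, 27)
  2P = (24, 29)
  3P = (3, 3)
  4P = (22, 1)
  5P = (12, 8)
  6P = (26, 5)
  7P = (0, 13)
  8P = (1, 5)
  ... (continuing to 23P)
  23P = O

ord(P) = 23


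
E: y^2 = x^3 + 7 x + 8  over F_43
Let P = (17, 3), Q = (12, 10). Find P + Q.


P != Q, so use the chord formula.
s = (y2 - y1) / (x2 - x1) = (7) / (38) mod 43 = 33
x3 = s^2 - x1 - x2 mod 43 = 33^2 - 17 - 12 = 28
y3 = s (x1 - x3) - y1 mod 43 = 33 * (17 - 28) - 3 = 21

P + Q = (28, 21)


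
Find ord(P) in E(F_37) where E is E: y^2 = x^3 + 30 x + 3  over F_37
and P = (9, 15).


Compute successive multiples of P until we hit O:
  1P = (9, 15)
  2P = (23, 13)
  3P = (2, 21)
  4P = (29, 18)
  5P = (3, 34)
  6P = (34, 21)
  7P = (22, 10)
  8P = (16, 19)
  ... (continuing to 19P)
  19P = O

ord(P) = 19


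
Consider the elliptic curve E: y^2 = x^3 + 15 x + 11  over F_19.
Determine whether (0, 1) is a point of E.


Check whether y^2 = x^3 + 15 x + 11 (mod 19) for (x, y) = (0, 1).
LHS: y^2 = 1^2 mod 19 = 1
RHS: x^3 + 15 x + 11 = 0^3 + 15*0 + 11 mod 19 = 11
LHS != RHS

No, not on the curve


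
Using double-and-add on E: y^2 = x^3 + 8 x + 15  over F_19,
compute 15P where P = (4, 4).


k = 15 = 1111_2 (binary, LSB first: 1111)
Double-and-add from P = (4, 4):
  bit 0 = 1: acc = O + (4, 4) = (4, 4)
  bit 1 = 1: acc = (4, 4) + (3, 3) = (13, 6)
  bit 2 = 1: acc = (13, 6) + (18, 14) = (5, 3)
  bit 3 = 1: acc = (5, 3) + (11, 3) = (3, 16)

15P = (3, 16)


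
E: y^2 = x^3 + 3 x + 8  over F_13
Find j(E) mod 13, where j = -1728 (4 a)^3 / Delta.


Delta = -16(4 a^3 + 27 b^2) mod 13 = 4
-1728 * (4 a)^3 = -1728 * (4*3)^3 mod 13 = 12
j = 12 * 4^(-1) mod 13 = 3

j = 3 (mod 13)


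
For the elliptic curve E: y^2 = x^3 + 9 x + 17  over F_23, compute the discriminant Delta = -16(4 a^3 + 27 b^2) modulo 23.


4 a^3 + 27 b^2 = 4*9^3 + 27*17^2 = 2916 + 7803 = 10719
Delta = -16 * (10719) = -171504
Delta mod 23 = 7

Delta = 7 (mod 23)


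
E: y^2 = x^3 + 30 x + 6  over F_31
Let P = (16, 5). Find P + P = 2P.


Doubling: s = (3 x1^2 + a) / (2 y1)
s = (3*16^2 + 30) / (2*5) mod 31 = 24
x3 = s^2 - 2 x1 mod 31 = 24^2 - 2*16 = 17
y3 = s (x1 - x3) - y1 mod 31 = 24 * (16 - 17) - 5 = 2

2P = (17, 2)


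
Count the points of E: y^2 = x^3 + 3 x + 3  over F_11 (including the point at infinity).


For each x in F_11, count y with y^2 = x^3 + 3 x + 3 mod 11:
  x = 0: RHS = 3, y in [5, 6]  -> 2 point(s)
  x = 5: RHS = 0, y in [0]  -> 1 point(s)
  x = 7: RHS = 4, y in [2, 9]  -> 2 point(s)
  x = 8: RHS = 0, y in [0]  -> 1 point(s)
  x = 9: RHS = 0, y in [0]  -> 1 point(s)
Affine points: 7. Add the point at infinity: total = 8.

#E(F_11) = 8


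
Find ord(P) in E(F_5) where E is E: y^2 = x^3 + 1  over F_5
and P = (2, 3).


Compute successive multiples of P until we hit O:
  1P = (2, 3)
  2P = (0, 1)
  3P = (4, 0)
  4P = (0, 4)
  5P = (2, 2)
  6P = O

ord(P) = 6


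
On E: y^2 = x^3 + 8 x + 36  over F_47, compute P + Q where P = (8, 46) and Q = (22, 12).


P != Q, so use the chord formula.
s = (y2 - y1) / (x2 - x1) = (13) / (14) mod 47 = 11
x3 = s^2 - x1 - x2 mod 47 = 11^2 - 8 - 22 = 44
y3 = s (x1 - x3) - y1 mod 47 = 11 * (8 - 44) - 46 = 28

P + Q = (44, 28)


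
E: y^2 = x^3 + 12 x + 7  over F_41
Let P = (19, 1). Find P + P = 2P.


Doubling: s = (3 x1^2 + a) / (2 y1)
s = (3*19^2 + 12) / (2*1) mod 41 = 35
x3 = s^2 - 2 x1 mod 41 = 35^2 - 2*19 = 39
y3 = s (x1 - x3) - y1 mod 41 = 35 * (19 - 39) - 1 = 37

2P = (39, 37)


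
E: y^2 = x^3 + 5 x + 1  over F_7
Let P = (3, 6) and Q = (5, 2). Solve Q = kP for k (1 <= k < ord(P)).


Enumerate multiples of P until we hit Q = (5, 2):
  1P = (3, 6)
  2P = (5, 5)
  3P = (1, 0)
  4P = (5, 2)
Match found at i = 4.

k = 4


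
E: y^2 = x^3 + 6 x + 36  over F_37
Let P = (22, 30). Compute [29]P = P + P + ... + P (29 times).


k = 29 = 11101_2 (binary, LSB first: 10111)
Double-and-add from P = (22, 30):
  bit 0 = 1: acc = O + (22, 30) = (22, 30)
  bit 1 = 0: acc unchanged = (22, 30)
  bit 2 = 1: acc = (22, 30) + (28, 20) = (35, 4)
  bit 3 = 1: acc = (35, 4) + (25, 7) = (30, 13)
  bit 4 = 1: acc = (30, 13) + (34, 18) = (0, 6)

29P = (0, 6)


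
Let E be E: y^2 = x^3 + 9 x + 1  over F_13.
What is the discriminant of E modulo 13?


4 a^3 + 27 b^2 = 4*9^3 + 27*1^2 = 2916 + 27 = 2943
Delta = -16 * (2943) = -47088
Delta mod 13 = 11

Delta = 11 (mod 13)


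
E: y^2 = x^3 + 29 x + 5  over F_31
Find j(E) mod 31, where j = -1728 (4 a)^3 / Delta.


Delta = -16(4 a^3 + 27 b^2) mod 31 = 4
-1728 * (4 a)^3 = -1728 * (4*29)^3 mod 31 = 27
j = 27 * 4^(-1) mod 31 = 30

j = 30 (mod 31)


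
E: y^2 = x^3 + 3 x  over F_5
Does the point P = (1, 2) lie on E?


Check whether y^2 = x^3 + 3 x + 0 (mod 5) for (x, y) = (1, 2).
LHS: y^2 = 2^2 mod 5 = 4
RHS: x^3 + 3 x + 0 = 1^3 + 3*1 + 0 mod 5 = 4
LHS = RHS

Yes, on the curve


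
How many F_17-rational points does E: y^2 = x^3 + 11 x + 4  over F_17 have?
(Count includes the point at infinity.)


For each x in F_17, count y with y^2 = x^3 + 11 x + 4 mod 17:
  x = 0: RHS = 4, y in [2, 15]  -> 2 point(s)
  x = 1: RHS = 16, y in [4, 13]  -> 2 point(s)
  x = 2: RHS = 0, y in [0]  -> 1 point(s)
  x = 3: RHS = 13, y in [8, 9]  -> 2 point(s)
  x = 7: RHS = 16, y in [4, 13]  -> 2 point(s)
  x = 8: RHS = 9, y in [3, 14]  -> 2 point(s)
  x = 9: RHS = 16, y in [4, 13]  -> 2 point(s)
  x = 10: RHS = 9, y in [3, 14]  -> 2 point(s)
  x = 13: RHS = 15, y in [7, 10]  -> 2 point(s)
  x = 15: RHS = 8, y in [5, 12]  -> 2 point(s)
  x = 16: RHS = 9, y in [3, 14]  -> 2 point(s)
Affine points: 21. Add the point at infinity: total = 22.

#E(F_17) = 22


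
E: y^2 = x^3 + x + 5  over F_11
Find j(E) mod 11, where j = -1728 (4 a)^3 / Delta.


Delta = -16(4 a^3 + 27 b^2) mod 11 = 4
-1728 * (4 a)^3 = -1728 * (4*1)^3 mod 11 = 2
j = 2 * 4^(-1) mod 11 = 6

j = 6 (mod 11)


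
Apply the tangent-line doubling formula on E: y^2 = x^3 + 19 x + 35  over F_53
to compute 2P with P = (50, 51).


Doubling: s = (3 x1^2 + a) / (2 y1)
s = (3*50^2 + 19) / (2*51) mod 53 = 15
x3 = s^2 - 2 x1 mod 53 = 15^2 - 2*50 = 19
y3 = s (x1 - x3) - y1 mod 53 = 15 * (50 - 19) - 51 = 43

2P = (19, 43)


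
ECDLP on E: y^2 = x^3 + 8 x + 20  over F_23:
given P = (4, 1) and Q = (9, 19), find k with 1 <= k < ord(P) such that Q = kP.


Enumerate multiples of P until we hit Q = (9, 19):
  1P = (4, 1)
  2P = (17, 3)
  3P = (14, 1)
  4P = (5, 22)
  5P = (18, 4)
  6P = (19, 4)
  7P = (12, 2)
  8P = (16, 9)
  9P = (6, 13)
  10P = (3, 5)
  11P = (9, 19)
Match found at i = 11.

k = 11


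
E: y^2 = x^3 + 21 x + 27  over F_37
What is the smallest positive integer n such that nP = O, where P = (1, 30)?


Compute successive multiples of P until we hit O:
  1P = (1, 30)
  2P = (10, 33)
  3P = (22, 0)
  4P = (10, 4)
  5P = (1, 7)
  6P = O

ord(P) = 6


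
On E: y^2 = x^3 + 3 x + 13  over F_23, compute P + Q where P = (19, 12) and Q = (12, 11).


P != Q, so use the chord formula.
s = (y2 - y1) / (x2 - x1) = (22) / (16) mod 23 = 10
x3 = s^2 - x1 - x2 mod 23 = 10^2 - 19 - 12 = 0
y3 = s (x1 - x3) - y1 mod 23 = 10 * (19 - 0) - 12 = 17

P + Q = (0, 17)


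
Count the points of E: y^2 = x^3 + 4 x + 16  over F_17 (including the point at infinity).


For each x in F_17, count y with y^2 = x^3 + 4 x + 16 mod 17:
  x = 0: RHS = 16, y in [4, 13]  -> 2 point(s)
  x = 1: RHS = 4, y in [2, 15]  -> 2 point(s)
  x = 2: RHS = 15, y in [7, 10]  -> 2 point(s)
  x = 3: RHS = 4, y in [2, 15]  -> 2 point(s)
  x = 5: RHS = 8, y in [5, 12]  -> 2 point(s)
  x = 6: RHS = 1, y in [1, 16]  -> 2 point(s)
  x = 7: RHS = 13, y in [8, 9]  -> 2 point(s)
  x = 8: RHS = 16, y in [4, 13]  -> 2 point(s)
  x = 9: RHS = 16, y in [4, 13]  -> 2 point(s)
  x = 10: RHS = 2, y in [6, 11]  -> 2 point(s)
  x = 13: RHS = 4, y in [2, 15]  -> 2 point(s)
  x = 15: RHS = 0, y in [0]  -> 1 point(s)
Affine points: 23. Add the point at infinity: total = 24.

#E(F_17) = 24


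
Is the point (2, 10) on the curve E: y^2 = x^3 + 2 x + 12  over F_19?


Check whether y^2 = x^3 + 2 x + 12 (mod 19) for (x, y) = (2, 10).
LHS: y^2 = 10^2 mod 19 = 5
RHS: x^3 + 2 x + 12 = 2^3 + 2*2 + 12 mod 19 = 5
LHS = RHS

Yes, on the curve


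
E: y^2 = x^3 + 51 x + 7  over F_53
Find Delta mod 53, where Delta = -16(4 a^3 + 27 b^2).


4 a^3 + 27 b^2 = 4*51^3 + 27*7^2 = 530604 + 1323 = 531927
Delta = -16 * (531927) = -8510832
Delta mod 53 = 14

Delta = 14 (mod 53)


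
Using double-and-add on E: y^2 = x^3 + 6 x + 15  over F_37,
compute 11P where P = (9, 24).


k = 11 = 1011_2 (binary, LSB first: 1101)
Double-and-add from P = (9, 24):
  bit 0 = 1: acc = O + (9, 24) = (9, 24)
  bit 1 = 1: acc = (9, 24) + (29, 11) = (33, 36)
  bit 2 = 0: acc unchanged = (33, 36)
  bit 3 = 1: acc = (33, 36) + (27, 18) = (23, 31)

11P = (23, 31)


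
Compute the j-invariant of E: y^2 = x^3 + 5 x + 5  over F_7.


Delta = -16(4 a^3 + 27 b^2) mod 7 = 2
-1728 * (4 a)^3 = -1728 * (4*5)^3 mod 7 = 6
j = 6 * 2^(-1) mod 7 = 3

j = 3 (mod 7)


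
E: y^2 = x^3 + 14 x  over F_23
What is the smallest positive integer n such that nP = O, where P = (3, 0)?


Compute successive multiples of P until we hit O:
  1P = (3, 0)
  2P = O

ord(P) = 2


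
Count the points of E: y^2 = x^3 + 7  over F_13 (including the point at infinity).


For each x in F_13, count y with y^2 = x^3 + 0 x + 7 mod 13:
  x = 7: RHS = 12, y in [5, 8]  -> 2 point(s)
  x = 8: RHS = 12, y in [5, 8]  -> 2 point(s)
  x = 11: RHS = 12, y in [5, 8]  -> 2 point(s)
Affine points: 6. Add the point at infinity: total = 7.

#E(F_13) = 7


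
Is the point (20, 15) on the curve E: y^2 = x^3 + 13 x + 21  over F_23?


Check whether y^2 = x^3 + 13 x + 21 (mod 23) for (x, y) = (20, 15).
LHS: y^2 = 15^2 mod 23 = 18
RHS: x^3 + 13 x + 21 = 20^3 + 13*20 + 21 mod 23 = 1
LHS != RHS

No, not on the curve


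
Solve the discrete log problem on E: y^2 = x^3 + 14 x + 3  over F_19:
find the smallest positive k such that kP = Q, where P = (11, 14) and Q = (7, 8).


Enumerate multiples of P until we hit Q = (7, 8):
  1P = (11, 14)
  2P = (14, 6)
  3P = (18, 11)
  4P = (15, 4)
  5P = (4, 16)
  6P = (13, 11)
  7P = (2, 1)
  8P = (17, 9)
  9P = (7, 8)
Match found at i = 9.

k = 9


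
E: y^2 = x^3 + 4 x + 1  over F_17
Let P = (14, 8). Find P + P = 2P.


Doubling: s = (3 x1^2 + a) / (2 y1)
s = (3*14^2 + 4) / (2*8) mod 17 = 3
x3 = s^2 - 2 x1 mod 17 = 3^2 - 2*14 = 15
y3 = s (x1 - x3) - y1 mod 17 = 3 * (14 - 15) - 8 = 6

2P = (15, 6)


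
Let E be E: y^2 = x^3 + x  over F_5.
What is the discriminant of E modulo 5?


4 a^3 + 27 b^2 = 4*1^3 + 27*0^2 = 4 + 0 = 4
Delta = -16 * (4) = -64
Delta mod 5 = 1

Delta = 1 (mod 5)


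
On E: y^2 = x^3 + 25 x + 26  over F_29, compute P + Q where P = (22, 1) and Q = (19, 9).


P != Q, so use the chord formula.
s = (y2 - y1) / (x2 - x1) = (8) / (26) mod 29 = 7
x3 = s^2 - x1 - x2 mod 29 = 7^2 - 22 - 19 = 8
y3 = s (x1 - x3) - y1 mod 29 = 7 * (22 - 8) - 1 = 10

P + Q = (8, 10)


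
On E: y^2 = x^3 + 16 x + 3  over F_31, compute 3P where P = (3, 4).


k = 3 = 11_2 (binary, LSB first: 11)
Double-and-add from P = (3, 4):
  bit 0 = 1: acc = O + (3, 4) = (3, 4)
  bit 1 = 1: acc = (3, 4) + (4, 10) = (29, 26)

3P = (29, 26)


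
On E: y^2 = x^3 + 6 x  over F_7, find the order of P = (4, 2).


Compute successive multiples of P until we hit O:
  1P = (4, 2)
  2P = (1, 0)
  3P = (4, 5)
  4P = O

ord(P) = 4


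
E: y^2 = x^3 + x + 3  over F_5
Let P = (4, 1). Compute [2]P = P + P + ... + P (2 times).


k = 2 = 10_2 (binary, LSB first: 01)
Double-and-add from P = (4, 1):
  bit 0 = 0: acc unchanged = O
  bit 1 = 1: acc = O + (1, 0) = (1, 0)

2P = (1, 0)


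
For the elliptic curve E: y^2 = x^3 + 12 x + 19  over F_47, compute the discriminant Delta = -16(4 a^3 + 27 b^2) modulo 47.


4 a^3 + 27 b^2 = 4*12^3 + 27*19^2 = 6912 + 9747 = 16659
Delta = -16 * (16659) = -266544
Delta mod 47 = 40

Delta = 40 (mod 47)


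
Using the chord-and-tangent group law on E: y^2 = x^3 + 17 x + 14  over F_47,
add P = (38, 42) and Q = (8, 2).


P != Q, so use the chord formula.
s = (y2 - y1) / (x2 - x1) = (7) / (17) mod 47 = 17
x3 = s^2 - x1 - x2 mod 47 = 17^2 - 38 - 8 = 8
y3 = s (x1 - x3) - y1 mod 47 = 17 * (38 - 8) - 42 = 45

P + Q = (8, 45)


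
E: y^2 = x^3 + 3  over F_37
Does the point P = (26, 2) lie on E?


Check whether y^2 = x^3 + 0 x + 3 (mod 37) for (x, y) = (26, 2).
LHS: y^2 = 2^2 mod 37 = 4
RHS: x^3 + 0 x + 3 = 26^3 + 0*26 + 3 mod 37 = 4
LHS = RHS

Yes, on the curve


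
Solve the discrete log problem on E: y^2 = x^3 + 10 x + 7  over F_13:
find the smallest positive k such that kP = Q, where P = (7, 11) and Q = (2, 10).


Enumerate multiples of P until we hit Q = (2, 10):
  1P = (7, 11)
  2P = (8, 12)
  3P = (12, 10)
  4P = (6, 7)
  5P = (3, 5)
  6P = (2, 3)
  7P = (5, 0)
  8P = (2, 10)
Match found at i = 8.

k = 8


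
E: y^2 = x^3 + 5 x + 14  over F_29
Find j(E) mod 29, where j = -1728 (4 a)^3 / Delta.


Delta = -16(4 a^3 + 27 b^2) mod 29 = 12
-1728 * (4 a)^3 = -1728 * (4*5)^3 mod 29 = 10
j = 10 * 12^(-1) mod 29 = 25

j = 25 (mod 29)


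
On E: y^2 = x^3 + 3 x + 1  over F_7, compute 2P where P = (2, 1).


Doubling: s = (3 x1^2 + a) / (2 y1)
s = (3*2^2 + 3) / (2*1) mod 7 = 4
x3 = s^2 - 2 x1 mod 7 = 4^2 - 2*2 = 5
y3 = s (x1 - x3) - y1 mod 7 = 4 * (2 - 5) - 1 = 1

2P = (5, 1)


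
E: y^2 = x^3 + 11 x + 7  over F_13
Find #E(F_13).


For each x in F_13, count y with y^2 = x^3 + 11 x + 7 mod 13:
  x = 6: RHS = 3, y in [4, 9]  -> 2 point(s)
  x = 8: RHS = 9, y in [3, 10]  -> 2 point(s)
  x = 9: RHS = 3, y in [4, 9]  -> 2 point(s)
  x = 10: RHS = 12, y in [5, 8]  -> 2 point(s)
  x = 11: RHS = 3, y in [4, 9]  -> 2 point(s)
Affine points: 10. Add the point at infinity: total = 11.

#E(F_13) = 11


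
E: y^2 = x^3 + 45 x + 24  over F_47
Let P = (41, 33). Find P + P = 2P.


Doubling: s = (3 x1^2 + a) / (2 y1)
s = (3*41^2 + 45) / (2*33) mod 47 = 13
x3 = s^2 - 2 x1 mod 47 = 13^2 - 2*41 = 40
y3 = s (x1 - x3) - y1 mod 47 = 13 * (41 - 40) - 33 = 27

2P = (40, 27)


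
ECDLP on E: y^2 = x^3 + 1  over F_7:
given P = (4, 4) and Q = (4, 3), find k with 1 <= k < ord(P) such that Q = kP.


Enumerate multiples of P until we hit Q = (4, 3):
  1P = (4, 4)
  2P = (0, 6)
  3P = (5, 0)
  4P = (0, 1)
  5P = (4, 3)
Match found at i = 5.

k = 5


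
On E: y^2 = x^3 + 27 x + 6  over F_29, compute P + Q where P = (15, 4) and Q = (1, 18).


P != Q, so use the chord formula.
s = (y2 - y1) / (x2 - x1) = (14) / (15) mod 29 = 28
x3 = s^2 - x1 - x2 mod 29 = 28^2 - 15 - 1 = 14
y3 = s (x1 - x3) - y1 mod 29 = 28 * (15 - 14) - 4 = 24

P + Q = (14, 24)


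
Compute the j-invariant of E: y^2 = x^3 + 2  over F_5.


Delta = -16(4 a^3 + 27 b^2) mod 5 = 2
-1728 * (4 a)^3 = -1728 * (4*0)^3 mod 5 = 0
j = 0 * 2^(-1) mod 5 = 0

j = 0 (mod 5)


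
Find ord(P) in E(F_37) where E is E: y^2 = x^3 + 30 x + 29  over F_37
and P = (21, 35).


Compute successive multiples of P until we hit O:
  1P = (21, 35)
  2P = (11, 5)
  3P = (14, 23)
  4P = (14, 14)
  5P = (11, 32)
  6P = (21, 2)
  7P = O

ord(P) = 7


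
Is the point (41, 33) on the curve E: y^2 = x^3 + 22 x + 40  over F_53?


Check whether y^2 = x^3 + 22 x + 40 (mod 53) for (x, y) = (41, 33).
LHS: y^2 = 33^2 mod 53 = 29
RHS: x^3 + 22 x + 40 = 41^3 + 22*41 + 40 mod 53 = 9
LHS != RHS

No, not on the curve


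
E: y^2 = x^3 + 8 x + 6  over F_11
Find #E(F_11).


For each x in F_11, count y with y^2 = x^3 + 8 x + 6 mod 11:
  x = 1: RHS = 4, y in [2, 9]  -> 2 point(s)
  x = 4: RHS = 3, y in [5, 6]  -> 2 point(s)
  x = 7: RHS = 9, y in [3, 8]  -> 2 point(s)
  x = 9: RHS = 4, y in [2, 9]  -> 2 point(s)
Affine points: 8. Add the point at infinity: total = 9.

#E(F_11) = 9


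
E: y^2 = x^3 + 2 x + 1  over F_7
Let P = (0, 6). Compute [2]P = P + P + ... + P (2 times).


k = 2 = 10_2 (binary, LSB first: 01)
Double-and-add from P = (0, 6):
  bit 0 = 0: acc unchanged = O
  bit 1 = 1: acc = O + (1, 2) = (1, 2)

2P = (1, 2)


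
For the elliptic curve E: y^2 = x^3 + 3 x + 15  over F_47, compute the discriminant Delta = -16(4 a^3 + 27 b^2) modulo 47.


4 a^3 + 27 b^2 = 4*3^3 + 27*15^2 = 108 + 6075 = 6183
Delta = -16 * (6183) = -98928
Delta mod 47 = 7

Delta = 7 (mod 47)


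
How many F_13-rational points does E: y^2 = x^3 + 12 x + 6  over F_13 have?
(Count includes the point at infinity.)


For each x in F_13, count y with y^2 = x^3 + 12 x + 6 mod 13:
  x = 2: RHS = 12, y in [5, 8]  -> 2 point(s)
  x = 3: RHS = 4, y in [2, 11]  -> 2 point(s)
  x = 4: RHS = 1, y in [1, 12]  -> 2 point(s)
  x = 5: RHS = 9, y in [3, 10]  -> 2 point(s)
  x = 7: RHS = 4, y in [2, 11]  -> 2 point(s)
  x = 8: RHS = 3, y in [4, 9]  -> 2 point(s)
  x = 11: RHS = 0, y in [0]  -> 1 point(s)
Affine points: 13. Add the point at infinity: total = 14.

#E(F_13) = 14


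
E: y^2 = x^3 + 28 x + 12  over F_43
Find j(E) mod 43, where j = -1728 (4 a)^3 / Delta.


Delta = -16(4 a^3 + 27 b^2) mod 43 = 24
-1728 * (4 a)^3 = -1728 * (4*28)^3 mod 43 = 2
j = 2 * 24^(-1) mod 43 = 18

j = 18 (mod 43)


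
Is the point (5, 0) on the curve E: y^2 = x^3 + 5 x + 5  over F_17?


Check whether y^2 = x^3 + 5 x + 5 (mod 17) for (x, y) = (5, 0).
LHS: y^2 = 0^2 mod 17 = 0
RHS: x^3 + 5 x + 5 = 5^3 + 5*5 + 5 mod 17 = 2
LHS != RHS

No, not on the curve


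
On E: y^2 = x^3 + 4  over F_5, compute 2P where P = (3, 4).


Doubling: s = (3 x1^2 + a) / (2 y1)
s = (3*3^2 + 0) / (2*4) mod 5 = 4
x3 = s^2 - 2 x1 mod 5 = 4^2 - 2*3 = 0
y3 = s (x1 - x3) - y1 mod 5 = 4 * (3 - 0) - 4 = 3

2P = (0, 3)


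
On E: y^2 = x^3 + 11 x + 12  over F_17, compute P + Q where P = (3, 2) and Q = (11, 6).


P != Q, so use the chord formula.
s = (y2 - y1) / (x2 - x1) = (4) / (8) mod 17 = 9
x3 = s^2 - x1 - x2 mod 17 = 9^2 - 3 - 11 = 16
y3 = s (x1 - x3) - y1 mod 17 = 9 * (3 - 16) - 2 = 0

P + Q = (16, 0)


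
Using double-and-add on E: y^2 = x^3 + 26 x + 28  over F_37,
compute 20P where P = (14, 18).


k = 20 = 10100_2 (binary, LSB first: 00101)
Double-and-add from P = (14, 18):
  bit 0 = 0: acc unchanged = O
  bit 1 = 0: acc unchanged = O
  bit 2 = 1: acc = O + (10, 20) = (10, 20)
  bit 3 = 0: acc unchanged = (10, 20)
  bit 4 = 1: acc = (10, 20) + (18, 36) = (13, 11)

20P = (13, 11)


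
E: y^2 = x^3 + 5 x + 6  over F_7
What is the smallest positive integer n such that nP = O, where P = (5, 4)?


Compute successive multiples of P until we hit O:
  1P = (5, 4)
  2P = (6, 0)
  3P = (5, 3)
  4P = O

ord(P) = 4


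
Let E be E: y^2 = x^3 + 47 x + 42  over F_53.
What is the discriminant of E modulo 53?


4 a^3 + 27 b^2 = 4*47^3 + 27*42^2 = 415292 + 47628 = 462920
Delta = -16 * (462920) = -7406720
Delta mod 53 = 30

Delta = 30 (mod 53)


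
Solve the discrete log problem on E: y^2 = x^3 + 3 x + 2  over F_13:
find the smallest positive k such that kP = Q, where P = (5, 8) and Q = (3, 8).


Enumerate multiples of P until we hit Q = (3, 8):
  1P = (5, 8)
  2P = (3, 5)
  3P = (4, 0)
  4P = (3, 8)
Match found at i = 4.

k = 4


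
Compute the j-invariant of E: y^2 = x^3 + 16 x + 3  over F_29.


Delta = -16(4 a^3 + 27 b^2) mod 29 = 14
-1728 * (4 a)^3 = -1728 * (4*16)^3 mod 29 = 11
j = 11 * 14^(-1) mod 29 = 7

j = 7 (mod 29)
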